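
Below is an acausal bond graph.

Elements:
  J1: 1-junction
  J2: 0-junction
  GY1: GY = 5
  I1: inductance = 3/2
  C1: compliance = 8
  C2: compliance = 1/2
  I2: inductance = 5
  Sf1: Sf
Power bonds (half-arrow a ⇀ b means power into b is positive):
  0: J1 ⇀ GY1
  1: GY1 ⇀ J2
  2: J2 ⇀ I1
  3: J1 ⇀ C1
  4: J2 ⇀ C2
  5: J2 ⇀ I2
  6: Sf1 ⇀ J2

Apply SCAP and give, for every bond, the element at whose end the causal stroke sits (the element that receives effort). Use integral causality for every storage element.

bond 6 stroke→Sf1  (Sf1: flow source, stroke at near end)
bond 2 stroke→I1  (prefer integral on I1)
bond 3 stroke→J1  (C1 integral (e out))
bond 0 stroke→GY1  (J1: last free bond brings flow in)
bond 1 stroke→GY1  (through GY1, causality inverts; strokes same side of GY1)
bond 4 stroke→J2  (C2 outputs effort q/C2)
bond 5 stroke→I2  (J2: bond 4 brought effort, rest push out)

b0 →GY1
b1 →GY1
b2 →I1
b3 →J1
b4 →J2
b5 →I2
b6 →Sf1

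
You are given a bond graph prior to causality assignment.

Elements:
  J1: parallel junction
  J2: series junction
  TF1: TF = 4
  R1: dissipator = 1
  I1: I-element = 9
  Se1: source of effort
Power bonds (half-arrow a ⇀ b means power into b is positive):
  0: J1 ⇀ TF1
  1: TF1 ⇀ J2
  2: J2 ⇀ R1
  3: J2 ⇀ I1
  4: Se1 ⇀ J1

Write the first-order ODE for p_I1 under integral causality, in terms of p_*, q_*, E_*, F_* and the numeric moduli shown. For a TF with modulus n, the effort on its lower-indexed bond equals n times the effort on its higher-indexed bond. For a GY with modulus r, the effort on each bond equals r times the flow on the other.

dp_I1/dt = E_Se1/4 - p_I1/9

bond 4 →J1  (Se1 fixes effort; stroke away)
bond 0 →TF1  (0-jn J1 has e-setter on 4)
bond 1 →J2  (through TF1, causality passes straight; one stroke at TF1)
bond 3 →I1  (prefer integral on I1)
bond 2 →J2  (J2: bond 3 brought flow, rest push out)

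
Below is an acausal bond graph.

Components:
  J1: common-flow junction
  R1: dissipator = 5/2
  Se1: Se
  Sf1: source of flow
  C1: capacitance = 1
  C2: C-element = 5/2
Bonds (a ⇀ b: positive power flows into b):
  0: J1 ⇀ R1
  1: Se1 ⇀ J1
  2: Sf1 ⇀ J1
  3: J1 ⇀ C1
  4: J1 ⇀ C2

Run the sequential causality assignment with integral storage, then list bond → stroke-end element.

bond 0 →J1
bond 1 →J1
bond 2 →Sf1
bond 3 →J1
bond 4 →J1

#1 →J1  (Se1 (Se) sets effort on bond)
#2 →Sf1  (Sf1: flow source, stroke at near end)
#0 →J1  (common-f at J1 fixed by 2)
#3 →J1  (J1: bond 2 brought flow, rest push out)
#4 →J1  (common-f at J1 fixed by 2)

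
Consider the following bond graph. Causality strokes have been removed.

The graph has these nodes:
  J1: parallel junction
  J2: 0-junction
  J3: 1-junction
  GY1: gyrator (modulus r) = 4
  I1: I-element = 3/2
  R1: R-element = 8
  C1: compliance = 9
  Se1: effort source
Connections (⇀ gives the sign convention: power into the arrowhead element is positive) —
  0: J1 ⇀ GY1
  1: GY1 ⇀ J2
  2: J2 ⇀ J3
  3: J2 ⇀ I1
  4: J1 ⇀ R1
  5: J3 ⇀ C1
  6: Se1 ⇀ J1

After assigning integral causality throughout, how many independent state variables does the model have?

#6 stroke at J1  (source Se1 imposes e)
#0 stroke at GY1  (common-e at J1 fixed by 6)
#4 stroke at R1  (common-e at J1 fixed by 6)
#1 stroke at GY1  (GY1 both-in/both-out from 0)
#3 stroke at I1  (prefer integral on I1)
#2 stroke at J2  (only one effort-in slot at J2)
#5 stroke at J3  (J3: bond 2 brought flow, rest push out)

2  (C1, I1 all integral)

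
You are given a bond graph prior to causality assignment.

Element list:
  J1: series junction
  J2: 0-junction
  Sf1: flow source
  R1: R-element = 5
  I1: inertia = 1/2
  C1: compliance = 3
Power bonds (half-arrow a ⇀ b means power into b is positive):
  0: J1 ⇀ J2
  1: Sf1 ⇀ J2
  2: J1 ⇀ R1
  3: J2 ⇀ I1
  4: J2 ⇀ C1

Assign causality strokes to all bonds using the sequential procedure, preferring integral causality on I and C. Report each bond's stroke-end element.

b1 stroke at Sf1  (source Sf1 imposes f)
b3 stroke at I1  (prefer integral on I1)
b4 stroke at J2  (C1 integral (e out))
b0 stroke at J1  (J2: bond 4 brought effort, rest push out)
b2 stroke at R1  (J1 needs exactly one f-in)

bond 0 |J1
bond 1 |Sf1
bond 2 |R1
bond 3 |I1
bond 4 |J2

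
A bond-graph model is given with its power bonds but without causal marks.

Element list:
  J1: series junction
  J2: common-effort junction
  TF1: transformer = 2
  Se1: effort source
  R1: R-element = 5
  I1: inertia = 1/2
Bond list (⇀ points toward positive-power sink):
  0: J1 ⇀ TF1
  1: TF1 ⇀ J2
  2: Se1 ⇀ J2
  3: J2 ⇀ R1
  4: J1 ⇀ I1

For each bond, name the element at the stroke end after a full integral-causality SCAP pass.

b2 →J2  (Se1 fixes effort; stroke away)
b1 →TF1  (J2 effort already set via bond 2)
b3 →R1  (J2: bond 2 brought effort, rest push out)
b0 →J1  (TF1: transformer flips bond 1)
b4 →I1  (J1: last free bond brings flow in)

β0 stroke at J1
β1 stroke at TF1
β2 stroke at J2
β3 stroke at R1
β4 stroke at I1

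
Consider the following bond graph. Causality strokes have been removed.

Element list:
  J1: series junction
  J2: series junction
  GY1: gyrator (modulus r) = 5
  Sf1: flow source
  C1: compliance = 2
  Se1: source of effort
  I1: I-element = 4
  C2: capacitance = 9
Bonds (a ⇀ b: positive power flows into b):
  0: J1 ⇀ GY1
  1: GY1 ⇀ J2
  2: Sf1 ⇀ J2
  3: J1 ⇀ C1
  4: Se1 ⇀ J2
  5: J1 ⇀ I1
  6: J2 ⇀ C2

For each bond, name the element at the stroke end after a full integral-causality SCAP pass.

bond 2 stroke at Sf1  (Sf1: flow source, stroke at near end)
bond 4 stroke at J2  (source Se1 imposes e)
bond 1 stroke at J2  (J2: bond 2 brought flow, rest push out)
bond 6 stroke at J2  (J2: bond 2 brought flow, rest push out)
bond 0 stroke at J1  (GY1: gyrator matches bond 1)
bond 3 stroke at J1  (C1: C, integral causality)
bond 5 stroke at I1  (J1: last free bond brings flow in)

β0 stroke→J1
β1 stroke→J2
β2 stroke→Sf1
β3 stroke→J1
β4 stroke→J2
β5 stroke→I1
β6 stroke→J2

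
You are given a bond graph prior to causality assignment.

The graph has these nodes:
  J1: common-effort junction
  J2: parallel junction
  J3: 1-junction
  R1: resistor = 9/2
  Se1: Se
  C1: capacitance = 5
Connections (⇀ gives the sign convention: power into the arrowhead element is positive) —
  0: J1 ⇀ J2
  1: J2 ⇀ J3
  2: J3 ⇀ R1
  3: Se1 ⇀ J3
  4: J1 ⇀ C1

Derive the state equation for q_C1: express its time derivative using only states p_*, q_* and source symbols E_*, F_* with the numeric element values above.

dq_C1/dt = -2*E_Se1/9 - 2*q_C1/45

b3 |J3  (Se1: effort source, stroke at far end)
b4 |J1  (C1 integral (e out))
b0 |J2  (common-e at J1 fixed by 4)
b1 |J3  (common-e at J2 fixed by 0)
b2 |R1  (only one flow-in slot at J3)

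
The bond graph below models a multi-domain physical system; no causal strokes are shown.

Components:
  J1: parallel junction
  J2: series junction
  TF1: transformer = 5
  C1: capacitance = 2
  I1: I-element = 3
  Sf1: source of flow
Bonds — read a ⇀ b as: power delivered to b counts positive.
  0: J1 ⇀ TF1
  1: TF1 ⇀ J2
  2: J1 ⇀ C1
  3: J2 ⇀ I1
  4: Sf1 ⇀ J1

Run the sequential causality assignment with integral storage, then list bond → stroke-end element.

β0 stroke at TF1
β1 stroke at J2
β2 stroke at J1
β3 stroke at I1
β4 stroke at Sf1

#4 |Sf1  (Sf1 fixes flow; stroke at Sf1)
#2 |J1  (C1 outputs effort q/C1)
#0 |TF1  (J1 effort already set via bond 2)
#1 |J2  (TF1 one-in-one-out from 0)
#3 |I1  (closing 1-jn rule on J2)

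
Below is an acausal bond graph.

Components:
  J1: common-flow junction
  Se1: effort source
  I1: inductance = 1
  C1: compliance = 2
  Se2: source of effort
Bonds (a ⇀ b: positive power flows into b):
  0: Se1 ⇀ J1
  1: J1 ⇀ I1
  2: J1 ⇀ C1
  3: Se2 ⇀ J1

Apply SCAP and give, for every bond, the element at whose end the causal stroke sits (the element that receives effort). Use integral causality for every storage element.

b0 stroke at J1
b1 stroke at I1
b2 stroke at J1
b3 stroke at J1

#0 stroke at J1  (Se1: effort source, stroke at far end)
#3 stroke at J1  (Se2 fixes effort; stroke away)
#1 stroke at I1  (I1 outputs flow p/I1)
#2 stroke at J1  (J1 flow already set via bond 1)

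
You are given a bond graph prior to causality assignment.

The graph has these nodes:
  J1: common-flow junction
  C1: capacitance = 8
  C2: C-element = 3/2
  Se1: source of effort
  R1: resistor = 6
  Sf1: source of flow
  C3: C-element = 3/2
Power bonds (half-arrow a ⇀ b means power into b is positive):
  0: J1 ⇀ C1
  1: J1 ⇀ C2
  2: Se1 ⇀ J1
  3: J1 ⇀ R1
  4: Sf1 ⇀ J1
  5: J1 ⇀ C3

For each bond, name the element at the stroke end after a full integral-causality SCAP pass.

bond 2 stroke→J1  (source Se1 imposes e)
bond 4 stroke→Sf1  (Sf1 (Sf) sets flow on bond)
bond 0 stroke→J1  (J1: bond 4 brought flow, rest push out)
bond 1 stroke→J1  (common-f at J1 fixed by 4)
bond 3 stroke→J1  (J1: bond 4 brought flow, rest push out)
bond 5 stroke→J1  (1-jn J1 has f-setter on 4)

bond 0 →J1
bond 1 →J1
bond 2 →J1
bond 3 →J1
bond 4 →Sf1
bond 5 →J1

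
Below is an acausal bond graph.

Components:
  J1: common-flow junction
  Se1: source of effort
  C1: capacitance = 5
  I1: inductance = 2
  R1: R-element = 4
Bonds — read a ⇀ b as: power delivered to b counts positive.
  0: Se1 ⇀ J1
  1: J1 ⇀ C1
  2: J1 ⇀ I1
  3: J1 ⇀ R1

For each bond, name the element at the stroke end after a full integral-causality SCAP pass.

bond 0 →J1
bond 1 →J1
bond 2 →I1
bond 3 →J1

bond 0 stroke→J1  (Se1: effort source, stroke at far end)
bond 1 stroke→J1  (prefer integral on C1)
bond 2 stroke→I1  (I1: I, integral causality)
bond 3 stroke→J1  (J1: bond 2 brought flow, rest push out)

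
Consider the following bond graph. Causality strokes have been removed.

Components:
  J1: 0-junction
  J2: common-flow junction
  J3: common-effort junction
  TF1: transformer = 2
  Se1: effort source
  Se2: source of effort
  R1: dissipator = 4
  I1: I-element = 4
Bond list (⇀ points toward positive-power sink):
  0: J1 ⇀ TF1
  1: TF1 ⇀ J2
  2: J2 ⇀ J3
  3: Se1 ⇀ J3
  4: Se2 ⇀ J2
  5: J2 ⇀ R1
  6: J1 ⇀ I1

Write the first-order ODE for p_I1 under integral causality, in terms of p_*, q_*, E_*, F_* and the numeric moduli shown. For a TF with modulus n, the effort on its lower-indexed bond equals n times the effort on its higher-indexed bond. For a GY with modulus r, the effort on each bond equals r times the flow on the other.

bond 3 stroke at J3  (source Se1 imposes e)
bond 4 stroke at J2  (Se2 (Se) sets effort on bond)
bond 2 stroke at J2  (J3 effort already set via bond 3)
bond 6 stroke at I1  (I1 integral (f out))
bond 0 stroke at J1  (closing 0-jn rule on J1)
bond 1 stroke at TF1  (through TF1, causality passes straight; one stroke at TF1)
bond 5 stroke at J2  (J2 flow already set via bond 1)

dp_I1/dt = 2*E_Se1 - 2*E_Se2 - 4*p_I1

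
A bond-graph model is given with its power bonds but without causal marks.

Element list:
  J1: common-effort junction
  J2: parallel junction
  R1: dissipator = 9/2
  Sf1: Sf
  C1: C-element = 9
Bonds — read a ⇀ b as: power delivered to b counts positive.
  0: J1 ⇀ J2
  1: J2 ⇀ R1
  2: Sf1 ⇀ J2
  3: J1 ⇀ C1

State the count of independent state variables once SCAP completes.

bond 2 →Sf1  (Sf1 fixes flow; stroke at Sf1)
bond 3 →J1  (C1: C, integral causality)
bond 0 →J2  (J1 effort already set via bond 3)
bond 1 →R1  (common-e at J2 fixed by 0)

1  (C1 all integral)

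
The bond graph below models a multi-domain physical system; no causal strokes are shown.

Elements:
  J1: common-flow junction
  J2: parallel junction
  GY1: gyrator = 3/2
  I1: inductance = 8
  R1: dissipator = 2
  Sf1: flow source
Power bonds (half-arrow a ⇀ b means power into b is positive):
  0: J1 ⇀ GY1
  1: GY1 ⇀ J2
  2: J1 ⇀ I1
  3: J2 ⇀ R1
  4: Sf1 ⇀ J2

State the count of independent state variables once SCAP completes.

#4 stroke→Sf1  (source Sf1 imposes f)
#2 stroke→I1  (I1 integral (f out))
#0 stroke→J1  (J1: bond 2 brought flow, rest push out)
#1 stroke→J2  (GY1 both-in/both-out from 0)
#3 stroke→R1  (common-e at J2 fixed by 1)

1  (I1 all integral)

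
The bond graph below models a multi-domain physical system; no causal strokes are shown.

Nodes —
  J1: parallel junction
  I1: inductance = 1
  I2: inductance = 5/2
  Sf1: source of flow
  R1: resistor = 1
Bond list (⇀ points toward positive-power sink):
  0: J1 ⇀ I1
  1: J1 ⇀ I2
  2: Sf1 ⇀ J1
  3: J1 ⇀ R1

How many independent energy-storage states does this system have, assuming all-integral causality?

2  (I1, I2 all integral)

#2 stroke at Sf1  (Sf1 fixes flow; stroke at Sf1)
#0 stroke at I1  (I1 integral (f out))
#1 stroke at I2  (prefer integral on I2)
#3 stroke at J1  (closing 0-jn rule on J1)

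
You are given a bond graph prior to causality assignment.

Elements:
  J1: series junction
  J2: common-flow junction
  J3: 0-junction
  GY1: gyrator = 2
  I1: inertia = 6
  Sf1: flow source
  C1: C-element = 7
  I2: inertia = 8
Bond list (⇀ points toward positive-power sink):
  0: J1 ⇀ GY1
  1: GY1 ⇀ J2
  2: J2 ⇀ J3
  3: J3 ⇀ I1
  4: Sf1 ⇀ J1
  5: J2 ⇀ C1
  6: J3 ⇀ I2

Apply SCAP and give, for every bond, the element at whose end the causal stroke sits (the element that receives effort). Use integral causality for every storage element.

#4 |Sf1  (source Sf1 imposes f)
#0 |J1  (J1: bond 4 brought flow, rest push out)
#1 |J2  (GY1 both-in/both-out from 0)
#3 |I1  (I1: I, integral causality)
#5 |J2  (prefer integral on C1)
#2 |J3  (J2 needs exactly one f-in)
#6 |I2  (common-e at J3 fixed by 2)

#0 |J1
#1 |J2
#2 |J3
#3 |I1
#4 |Sf1
#5 |J2
#6 |I2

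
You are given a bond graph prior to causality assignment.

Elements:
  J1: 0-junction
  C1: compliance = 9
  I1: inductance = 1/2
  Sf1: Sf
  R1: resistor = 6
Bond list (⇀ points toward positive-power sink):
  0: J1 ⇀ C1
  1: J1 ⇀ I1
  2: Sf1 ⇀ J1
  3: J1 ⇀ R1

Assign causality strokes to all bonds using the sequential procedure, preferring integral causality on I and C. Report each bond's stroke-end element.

bond 0 stroke at J1
bond 1 stroke at I1
bond 2 stroke at Sf1
bond 3 stroke at R1

b2 |Sf1  (Sf1: flow source, stroke at near end)
b0 |J1  (C1 integral (e out))
b1 |I1  (0-jn J1 has e-setter on 0)
b3 |R1  (0-jn J1 has e-setter on 0)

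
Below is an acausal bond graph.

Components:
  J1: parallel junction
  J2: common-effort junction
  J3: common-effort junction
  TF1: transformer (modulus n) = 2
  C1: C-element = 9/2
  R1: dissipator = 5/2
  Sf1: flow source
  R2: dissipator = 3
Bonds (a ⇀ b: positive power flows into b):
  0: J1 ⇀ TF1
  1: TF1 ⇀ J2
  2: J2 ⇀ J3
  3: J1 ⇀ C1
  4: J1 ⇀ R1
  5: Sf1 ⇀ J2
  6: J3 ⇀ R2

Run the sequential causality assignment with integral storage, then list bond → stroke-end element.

#5 |Sf1  (source Sf1 imposes f)
#3 |J1  (C1: C, integral causality)
#0 |TF1  (J1: bond 3 brought effort, rest push out)
#4 |R1  (J1 effort already set via bond 3)
#1 |J2  (TF1: transformer flips bond 0)
#2 |J3  (J2: bond 1 brought effort, rest push out)
#6 |R2  (J3 effort already set via bond 2)

#0 stroke at TF1
#1 stroke at J2
#2 stroke at J3
#3 stroke at J1
#4 stroke at R1
#5 stroke at Sf1
#6 stroke at R2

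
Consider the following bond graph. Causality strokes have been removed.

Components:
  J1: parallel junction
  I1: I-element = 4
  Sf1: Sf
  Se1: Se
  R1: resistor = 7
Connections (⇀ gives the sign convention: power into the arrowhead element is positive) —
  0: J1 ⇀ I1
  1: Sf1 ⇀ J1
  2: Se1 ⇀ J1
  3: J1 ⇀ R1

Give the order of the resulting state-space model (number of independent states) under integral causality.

#1 →Sf1  (Sf1: flow source, stroke at near end)
#2 →J1  (Se1: effort source, stroke at far end)
#0 →I1  (J1: bond 2 brought effort, rest push out)
#3 →R1  (0-jn J1 has e-setter on 2)

1  (I1 all integral)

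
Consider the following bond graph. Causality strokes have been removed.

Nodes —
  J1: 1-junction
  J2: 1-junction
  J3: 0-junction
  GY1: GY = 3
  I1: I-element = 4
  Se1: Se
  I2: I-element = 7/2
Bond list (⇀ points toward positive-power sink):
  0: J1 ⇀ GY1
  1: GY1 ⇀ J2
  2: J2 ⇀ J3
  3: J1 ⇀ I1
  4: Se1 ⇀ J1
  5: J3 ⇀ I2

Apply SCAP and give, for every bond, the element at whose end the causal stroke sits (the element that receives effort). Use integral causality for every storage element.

#0 stroke→J1
#1 stroke→J2
#2 stroke→J3
#3 stroke→I1
#4 stroke→J1
#5 stroke→I2

b4 →J1  (source Se1 imposes e)
b3 →I1  (I1 outputs flow p/I1)
b0 →J1  (J1: bond 3 brought flow, rest push out)
b1 →J2  (GY GY1: same side as bond 0)
b2 →J3  (closing 1-jn rule on J2)
b5 →I2  (common-e at J3 fixed by 2)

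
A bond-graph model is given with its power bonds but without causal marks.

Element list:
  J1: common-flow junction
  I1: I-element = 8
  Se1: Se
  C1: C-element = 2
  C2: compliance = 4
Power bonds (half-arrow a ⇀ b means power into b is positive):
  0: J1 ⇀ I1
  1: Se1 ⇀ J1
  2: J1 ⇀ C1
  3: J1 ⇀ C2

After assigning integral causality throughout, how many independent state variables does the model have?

β1 stroke→J1  (source Se1 imposes e)
β0 stroke→I1  (I1: I, integral causality)
β2 stroke→J1  (1-jn J1 has f-setter on 0)
β3 stroke→J1  (J1 flow already set via bond 0)

3  (C1, C2, I1 all integral)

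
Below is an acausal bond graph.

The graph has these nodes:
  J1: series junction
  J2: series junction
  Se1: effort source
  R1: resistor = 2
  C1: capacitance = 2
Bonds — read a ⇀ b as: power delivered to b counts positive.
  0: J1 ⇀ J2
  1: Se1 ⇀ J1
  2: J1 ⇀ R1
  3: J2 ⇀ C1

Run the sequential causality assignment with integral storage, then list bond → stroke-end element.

β1 stroke→J1  (source Se1 imposes e)
β3 stroke→J2  (C1: C, integral causality)
β0 stroke→J1  (J2: last free bond brings flow in)
β2 stroke→R1  (J1: last free bond brings flow in)

bond 0 |J1
bond 1 |J1
bond 2 |R1
bond 3 |J2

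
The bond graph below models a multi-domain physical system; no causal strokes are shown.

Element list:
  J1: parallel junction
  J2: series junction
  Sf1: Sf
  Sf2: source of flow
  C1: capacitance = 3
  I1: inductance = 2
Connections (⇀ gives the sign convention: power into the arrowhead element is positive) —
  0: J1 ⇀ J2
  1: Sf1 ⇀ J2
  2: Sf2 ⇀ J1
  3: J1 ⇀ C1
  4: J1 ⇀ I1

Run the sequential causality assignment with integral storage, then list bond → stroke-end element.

β0 |J2
β1 |Sf1
β2 |Sf2
β3 |J1
β4 |I1

bond 1 |Sf1  (Sf1 fixes flow; stroke at Sf1)
bond 2 |Sf2  (Sf2 (Sf) sets flow on bond)
bond 0 |J2  (J2 flow already set via bond 1)
bond 3 |J1  (C1 outputs effort q/C1)
bond 4 |I1  (0-jn J1 has e-setter on 3)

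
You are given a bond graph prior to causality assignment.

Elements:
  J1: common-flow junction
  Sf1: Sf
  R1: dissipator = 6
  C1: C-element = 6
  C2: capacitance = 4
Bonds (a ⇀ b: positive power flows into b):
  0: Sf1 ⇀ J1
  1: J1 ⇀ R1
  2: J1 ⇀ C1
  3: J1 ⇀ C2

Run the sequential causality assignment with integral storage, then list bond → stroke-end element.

b0 |Sf1  (Sf1 fixes flow; stroke at Sf1)
b1 |J1  (1-jn J1 has f-setter on 0)
b2 |J1  (J1 flow already set via bond 0)
b3 |J1  (J1 flow already set via bond 0)

β0 |Sf1
β1 |J1
β2 |J1
β3 |J1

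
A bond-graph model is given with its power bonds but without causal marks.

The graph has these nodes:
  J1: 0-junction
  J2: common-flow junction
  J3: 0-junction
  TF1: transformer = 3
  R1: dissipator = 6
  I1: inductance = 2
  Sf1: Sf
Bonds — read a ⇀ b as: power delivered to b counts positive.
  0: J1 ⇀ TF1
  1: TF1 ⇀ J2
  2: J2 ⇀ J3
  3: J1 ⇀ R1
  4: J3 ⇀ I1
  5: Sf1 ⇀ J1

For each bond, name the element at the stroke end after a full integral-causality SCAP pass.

β0 →TF1
β1 →J2
β2 →J3
β3 →J1
β4 →I1
β5 →Sf1

bond 5 |Sf1  (source Sf1 imposes f)
bond 4 |I1  (I1: I, integral causality)
bond 2 |J3  (J3: last free bond brings effort in)
bond 1 |J2  (common-f at J2 fixed by 2)
bond 0 |TF1  (TF1: transformer flips bond 1)
bond 3 |J1  (J1: last free bond brings effort in)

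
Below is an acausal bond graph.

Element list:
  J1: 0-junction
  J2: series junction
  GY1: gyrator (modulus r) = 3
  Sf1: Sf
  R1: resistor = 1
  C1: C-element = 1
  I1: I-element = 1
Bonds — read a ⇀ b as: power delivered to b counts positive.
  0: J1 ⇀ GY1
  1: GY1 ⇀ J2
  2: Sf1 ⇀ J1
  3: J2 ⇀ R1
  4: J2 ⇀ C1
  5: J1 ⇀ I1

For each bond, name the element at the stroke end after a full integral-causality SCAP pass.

#2 →Sf1  (Sf1 fixes flow; stroke at Sf1)
#4 →J2  (C1 outputs effort q/C1)
#5 →I1  (I1 integral (f out))
#0 →J1  (J1 needs exactly one e-in)
#1 →J2  (through GY1, causality inverts; strokes same side of GY1)
#3 →R1  (J2: last free bond brings flow in)

bond 0 stroke at J1
bond 1 stroke at J2
bond 2 stroke at Sf1
bond 3 stroke at R1
bond 4 stroke at J2
bond 5 stroke at I1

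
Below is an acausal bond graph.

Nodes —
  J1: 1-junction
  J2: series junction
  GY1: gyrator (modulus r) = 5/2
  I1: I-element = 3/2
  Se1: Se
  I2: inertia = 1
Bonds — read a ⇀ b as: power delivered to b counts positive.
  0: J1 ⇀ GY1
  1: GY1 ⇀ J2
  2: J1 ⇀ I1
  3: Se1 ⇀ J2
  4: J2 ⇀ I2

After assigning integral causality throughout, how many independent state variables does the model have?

2  (I1, I2 all integral)

bond 3 |J2  (Se1 fixes effort; stroke away)
bond 2 |I1  (I1 integral (f out))
bond 0 |J1  (J1 flow already set via bond 2)
bond 1 |J2  (GY GY1: same side as bond 0)
bond 4 |I2  (J2: last free bond brings flow in)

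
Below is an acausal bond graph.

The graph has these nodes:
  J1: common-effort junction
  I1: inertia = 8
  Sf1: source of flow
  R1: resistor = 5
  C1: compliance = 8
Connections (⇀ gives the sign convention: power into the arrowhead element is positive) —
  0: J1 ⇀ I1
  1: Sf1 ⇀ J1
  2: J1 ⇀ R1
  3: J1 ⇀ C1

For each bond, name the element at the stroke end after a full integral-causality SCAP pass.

#1 stroke at Sf1  (source Sf1 imposes f)
#0 stroke at I1  (prefer integral on I1)
#3 stroke at J1  (C1: C, integral causality)
#2 stroke at R1  (0-jn J1 has e-setter on 3)

b0 stroke at I1
b1 stroke at Sf1
b2 stroke at R1
b3 stroke at J1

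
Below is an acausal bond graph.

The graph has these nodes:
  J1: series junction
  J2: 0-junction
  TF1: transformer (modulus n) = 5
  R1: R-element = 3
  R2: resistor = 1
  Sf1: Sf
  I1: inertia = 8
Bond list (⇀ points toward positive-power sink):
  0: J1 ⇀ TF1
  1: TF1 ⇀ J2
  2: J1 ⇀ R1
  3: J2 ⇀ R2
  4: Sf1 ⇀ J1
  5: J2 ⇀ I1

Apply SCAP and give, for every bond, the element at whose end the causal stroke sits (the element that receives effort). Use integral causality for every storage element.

#4 →Sf1  (Sf1: flow source, stroke at near end)
#0 →J1  (1-jn J1 has f-setter on 4)
#2 →J1  (J1: bond 4 brought flow, rest push out)
#1 →TF1  (through TF1, causality passes straight; one stroke at TF1)
#5 →I1  (prefer integral on I1)
#3 →J2  (J2: last free bond brings effort in)

bond 0 stroke at J1
bond 1 stroke at TF1
bond 2 stroke at J1
bond 3 stroke at J2
bond 4 stroke at Sf1
bond 5 stroke at I1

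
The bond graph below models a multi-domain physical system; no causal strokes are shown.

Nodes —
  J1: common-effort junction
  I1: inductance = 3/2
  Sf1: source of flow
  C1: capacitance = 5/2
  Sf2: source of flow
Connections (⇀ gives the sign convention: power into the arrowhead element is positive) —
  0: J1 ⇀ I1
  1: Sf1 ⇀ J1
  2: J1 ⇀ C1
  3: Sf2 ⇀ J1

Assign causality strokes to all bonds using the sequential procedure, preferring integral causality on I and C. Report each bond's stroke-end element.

bond 1 |Sf1  (Sf1: flow source, stroke at near end)
bond 3 |Sf2  (Sf2 fixes flow; stroke at Sf2)
bond 0 |I1  (I1 outputs flow p/I1)
bond 2 |J1  (closing 0-jn rule on J1)

#0 →I1
#1 →Sf1
#2 →J1
#3 →Sf2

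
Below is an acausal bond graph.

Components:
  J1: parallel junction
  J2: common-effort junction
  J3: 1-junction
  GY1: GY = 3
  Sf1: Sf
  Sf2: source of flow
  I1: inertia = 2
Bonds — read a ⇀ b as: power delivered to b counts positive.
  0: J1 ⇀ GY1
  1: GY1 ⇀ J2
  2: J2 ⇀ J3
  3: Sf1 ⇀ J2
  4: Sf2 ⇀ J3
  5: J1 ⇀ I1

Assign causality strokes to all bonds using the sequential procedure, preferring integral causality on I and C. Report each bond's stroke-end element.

b0 stroke at J1
b1 stroke at J2
b2 stroke at J3
b3 stroke at Sf1
b4 stroke at Sf2
b5 stroke at I1

b3 stroke→Sf1  (Sf1 (Sf) sets flow on bond)
b4 stroke→Sf2  (Sf2 fixes flow; stroke at Sf2)
b2 stroke→J3  (J3: bond 4 brought flow, rest push out)
b1 stroke→J2  (only one effort-in slot at J2)
b0 stroke→J1  (GY GY1: same side as bond 1)
b5 stroke→I1  (common-e at J1 fixed by 0)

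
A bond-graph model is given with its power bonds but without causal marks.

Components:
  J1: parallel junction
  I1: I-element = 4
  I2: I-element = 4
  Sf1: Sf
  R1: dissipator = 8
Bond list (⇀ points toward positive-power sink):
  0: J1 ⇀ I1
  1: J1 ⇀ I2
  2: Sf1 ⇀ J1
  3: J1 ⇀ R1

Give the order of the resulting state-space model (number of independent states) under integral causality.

#2 stroke at Sf1  (Sf1: flow source, stroke at near end)
#0 stroke at I1  (prefer integral on I1)
#1 stroke at I2  (prefer integral on I2)
#3 stroke at J1  (J1 needs exactly one e-in)

2  (I1, I2 all integral)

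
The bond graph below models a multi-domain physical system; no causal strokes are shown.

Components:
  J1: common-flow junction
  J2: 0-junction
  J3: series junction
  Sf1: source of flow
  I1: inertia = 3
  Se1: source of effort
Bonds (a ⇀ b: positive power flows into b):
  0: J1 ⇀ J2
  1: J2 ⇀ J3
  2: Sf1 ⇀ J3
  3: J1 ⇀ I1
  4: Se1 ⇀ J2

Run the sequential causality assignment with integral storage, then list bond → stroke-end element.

bond 2 |Sf1  (Sf1 (Sf) sets flow on bond)
bond 4 |J2  (Se1 (Se) sets effort on bond)
bond 0 |J1  (J2: bond 4 brought effort, rest push out)
bond 1 |J3  (common-e at J2 fixed by 4)
bond 3 |I1  (J1 needs exactly one f-in)

#0 →J1
#1 →J3
#2 →Sf1
#3 →I1
#4 →J2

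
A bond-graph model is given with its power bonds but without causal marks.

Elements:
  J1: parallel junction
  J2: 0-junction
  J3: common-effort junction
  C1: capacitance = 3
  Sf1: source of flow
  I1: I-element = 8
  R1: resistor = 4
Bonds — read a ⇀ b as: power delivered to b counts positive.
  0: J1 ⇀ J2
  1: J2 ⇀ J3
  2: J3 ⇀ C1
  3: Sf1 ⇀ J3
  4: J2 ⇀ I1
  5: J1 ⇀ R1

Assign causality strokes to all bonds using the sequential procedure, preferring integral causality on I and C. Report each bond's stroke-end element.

b3 stroke→Sf1  (Sf1 (Sf) sets flow on bond)
b2 stroke→J3  (C1 integral (e out))
b1 stroke→J2  (0-jn J3 has e-setter on 2)
b0 stroke→J1  (0-jn J2 has e-setter on 1)
b4 stroke→I1  (common-e at J2 fixed by 1)
b5 stroke→R1  (J1 effort already set via bond 0)

bond 0 |J1
bond 1 |J2
bond 2 |J3
bond 3 |Sf1
bond 4 |I1
bond 5 |R1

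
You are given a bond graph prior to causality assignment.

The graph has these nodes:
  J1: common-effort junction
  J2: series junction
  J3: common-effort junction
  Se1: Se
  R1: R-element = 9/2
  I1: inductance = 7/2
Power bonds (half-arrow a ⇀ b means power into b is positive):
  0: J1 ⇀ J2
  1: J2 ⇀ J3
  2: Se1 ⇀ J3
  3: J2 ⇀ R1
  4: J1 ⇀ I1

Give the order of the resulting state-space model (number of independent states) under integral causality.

bond 2 →J3  (Se1: effort source, stroke at far end)
bond 1 →J2  (common-e at J3 fixed by 2)
bond 4 →I1  (I1 integral (f out))
bond 0 →J1  (only one effort-in slot at J1)
bond 3 →J2  (J2: bond 0 brought flow, rest push out)

1  (I1 all integral)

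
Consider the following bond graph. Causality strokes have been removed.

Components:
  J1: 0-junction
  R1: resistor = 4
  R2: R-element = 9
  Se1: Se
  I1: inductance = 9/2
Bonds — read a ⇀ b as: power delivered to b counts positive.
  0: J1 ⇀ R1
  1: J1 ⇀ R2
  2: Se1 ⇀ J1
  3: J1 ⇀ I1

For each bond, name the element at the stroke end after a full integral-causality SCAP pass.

#2 stroke→J1  (Se1 (Se) sets effort on bond)
#0 stroke→R1  (0-jn J1 has e-setter on 2)
#1 stroke→R2  (J1 effort already set via bond 2)
#3 stroke→I1  (0-jn J1 has e-setter on 2)

b0 stroke→R1
b1 stroke→R2
b2 stroke→J1
b3 stroke→I1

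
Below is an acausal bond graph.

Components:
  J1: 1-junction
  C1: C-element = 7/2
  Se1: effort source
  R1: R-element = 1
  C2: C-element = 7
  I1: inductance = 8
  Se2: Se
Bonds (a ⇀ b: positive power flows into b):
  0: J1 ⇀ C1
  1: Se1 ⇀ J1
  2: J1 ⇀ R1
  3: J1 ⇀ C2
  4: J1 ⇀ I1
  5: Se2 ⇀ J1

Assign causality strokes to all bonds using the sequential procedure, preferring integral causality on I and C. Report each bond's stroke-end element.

β0 stroke→J1
β1 stroke→J1
β2 stroke→J1
β3 stroke→J1
β4 stroke→I1
β5 stroke→J1

β1 |J1  (Se1: effort source, stroke at far end)
β5 |J1  (Se2: effort source, stroke at far end)
β0 |J1  (C1 integral (e out))
β3 |J1  (C2 outputs effort q/C2)
β4 |I1  (I1 outputs flow p/I1)
β2 |J1  (common-f at J1 fixed by 4)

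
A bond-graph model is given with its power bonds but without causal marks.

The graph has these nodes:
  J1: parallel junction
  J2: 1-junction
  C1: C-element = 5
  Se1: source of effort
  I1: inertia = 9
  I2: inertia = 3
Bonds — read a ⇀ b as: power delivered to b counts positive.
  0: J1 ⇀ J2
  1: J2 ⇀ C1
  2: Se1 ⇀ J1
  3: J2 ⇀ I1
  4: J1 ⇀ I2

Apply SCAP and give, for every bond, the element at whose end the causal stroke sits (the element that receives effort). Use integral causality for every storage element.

b0 stroke at J2
b1 stroke at J2
b2 stroke at J1
b3 stroke at I1
b4 stroke at I2

β2 stroke→J1  (Se1 fixes effort; stroke away)
β0 stroke→J2  (J1 effort already set via bond 2)
β4 stroke→I2  (common-e at J1 fixed by 2)
β1 stroke→J2  (C1 integral (e out))
β3 stroke→I1  (only one flow-in slot at J2)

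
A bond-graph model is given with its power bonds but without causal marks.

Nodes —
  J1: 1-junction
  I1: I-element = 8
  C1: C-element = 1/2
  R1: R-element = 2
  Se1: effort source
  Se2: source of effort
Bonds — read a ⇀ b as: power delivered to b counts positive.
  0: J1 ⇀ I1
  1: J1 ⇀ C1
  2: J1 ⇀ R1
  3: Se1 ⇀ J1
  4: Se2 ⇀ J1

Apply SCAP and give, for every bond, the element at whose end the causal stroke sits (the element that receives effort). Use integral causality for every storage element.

bond 0 stroke→I1
bond 1 stroke→J1
bond 2 stroke→J1
bond 3 stroke→J1
bond 4 stroke→J1

#3 →J1  (Se1 fixes effort; stroke away)
#4 →J1  (Se2 (Se) sets effort on bond)
#0 →I1  (prefer integral on I1)
#1 →J1  (common-f at J1 fixed by 0)
#2 →J1  (J1: bond 0 brought flow, rest push out)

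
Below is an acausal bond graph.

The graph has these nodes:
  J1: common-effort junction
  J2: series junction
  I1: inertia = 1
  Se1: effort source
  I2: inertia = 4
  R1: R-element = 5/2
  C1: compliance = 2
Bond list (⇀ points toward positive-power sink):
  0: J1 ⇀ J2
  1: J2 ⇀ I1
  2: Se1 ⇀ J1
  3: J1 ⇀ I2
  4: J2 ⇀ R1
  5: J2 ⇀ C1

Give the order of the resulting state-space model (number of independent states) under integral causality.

β2 →J1  (source Se1 imposes e)
β0 →J2  (0-jn J1 has e-setter on 2)
β3 →I2  (common-e at J1 fixed by 2)
β1 →I1  (prefer integral on I1)
β4 →J2  (common-f at J2 fixed by 1)
β5 →J2  (J2 flow already set via bond 1)

3  (C1, I1, I2 all integral)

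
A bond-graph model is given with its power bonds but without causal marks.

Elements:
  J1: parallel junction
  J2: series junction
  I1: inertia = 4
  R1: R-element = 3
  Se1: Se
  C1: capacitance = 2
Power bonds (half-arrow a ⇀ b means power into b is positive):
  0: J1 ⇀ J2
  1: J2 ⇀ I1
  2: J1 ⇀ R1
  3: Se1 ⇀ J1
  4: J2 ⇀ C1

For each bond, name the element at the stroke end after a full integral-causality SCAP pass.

#3 |J1  (Se1: effort source, stroke at far end)
#0 |J2  (J1: bond 3 brought effort, rest push out)
#2 |R1  (common-e at J1 fixed by 3)
#1 |I1  (prefer integral on I1)
#4 |J2  (common-f at J2 fixed by 1)

β0 stroke→J2
β1 stroke→I1
β2 stroke→R1
β3 stroke→J1
β4 stroke→J2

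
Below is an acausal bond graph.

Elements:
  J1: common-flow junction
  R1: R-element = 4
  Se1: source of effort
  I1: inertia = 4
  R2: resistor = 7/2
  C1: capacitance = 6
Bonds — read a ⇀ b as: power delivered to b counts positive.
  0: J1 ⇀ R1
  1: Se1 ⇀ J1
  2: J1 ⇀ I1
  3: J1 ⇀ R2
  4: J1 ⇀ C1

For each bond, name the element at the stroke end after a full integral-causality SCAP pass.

#1 |J1  (source Se1 imposes e)
#2 |I1  (I1 outputs flow p/I1)
#0 |J1  (J1 flow already set via bond 2)
#3 |J1  (common-f at J1 fixed by 2)
#4 |J1  (common-f at J1 fixed by 2)

b0 stroke at J1
b1 stroke at J1
b2 stroke at I1
b3 stroke at J1
b4 stroke at J1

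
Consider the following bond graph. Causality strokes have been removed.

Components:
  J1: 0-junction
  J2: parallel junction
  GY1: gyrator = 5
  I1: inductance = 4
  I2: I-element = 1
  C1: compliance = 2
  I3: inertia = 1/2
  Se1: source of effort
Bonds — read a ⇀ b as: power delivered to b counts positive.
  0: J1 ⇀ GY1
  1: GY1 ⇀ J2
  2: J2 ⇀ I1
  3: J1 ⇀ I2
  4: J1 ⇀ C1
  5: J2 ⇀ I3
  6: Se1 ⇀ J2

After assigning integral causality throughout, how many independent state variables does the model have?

4  (C1, I1, I2, I3 all integral)

bond 6 stroke at J2  (Se1 (Se) sets effort on bond)
bond 1 stroke at GY1  (common-e at J2 fixed by 6)
bond 2 stroke at I1  (0-jn J2 has e-setter on 6)
bond 5 stroke at I3  (J2: bond 6 brought effort, rest push out)
bond 0 stroke at GY1  (GY1: gyrator matches bond 1)
bond 3 stroke at I2  (I2: I, integral causality)
bond 4 stroke at J1  (closing 0-jn rule on J1)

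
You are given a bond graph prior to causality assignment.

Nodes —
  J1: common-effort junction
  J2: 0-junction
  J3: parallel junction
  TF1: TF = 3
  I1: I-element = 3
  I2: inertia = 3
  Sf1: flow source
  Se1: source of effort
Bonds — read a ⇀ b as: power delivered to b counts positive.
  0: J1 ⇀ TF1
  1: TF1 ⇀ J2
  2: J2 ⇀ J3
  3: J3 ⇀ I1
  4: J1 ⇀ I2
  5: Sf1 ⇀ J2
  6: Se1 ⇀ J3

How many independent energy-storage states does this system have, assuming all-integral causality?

2  (I1, I2 all integral)

#5 stroke at Sf1  (Sf1 (Sf) sets flow on bond)
#6 stroke at J3  (Se1 fixes effort; stroke away)
#2 stroke at J2  (common-e at J3 fixed by 6)
#3 stroke at I1  (J3 effort already set via bond 6)
#1 stroke at TF1  (common-e at J2 fixed by 2)
#0 stroke at J1  (TF1: transformer flips bond 1)
#4 stroke at I2  (common-e at J1 fixed by 0)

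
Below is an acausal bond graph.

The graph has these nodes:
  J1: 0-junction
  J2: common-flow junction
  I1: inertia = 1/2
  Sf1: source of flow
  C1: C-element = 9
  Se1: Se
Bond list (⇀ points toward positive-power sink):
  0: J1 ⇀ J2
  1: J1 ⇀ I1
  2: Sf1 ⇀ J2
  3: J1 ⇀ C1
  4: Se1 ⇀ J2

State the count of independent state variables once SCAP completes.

2  (C1, I1 all integral)

β2 |Sf1  (Sf1: flow source, stroke at near end)
β4 |J2  (source Se1 imposes e)
β0 |J2  (J2: bond 2 brought flow, rest push out)
β1 |I1  (prefer integral on I1)
β3 |J1  (closing 0-jn rule on J1)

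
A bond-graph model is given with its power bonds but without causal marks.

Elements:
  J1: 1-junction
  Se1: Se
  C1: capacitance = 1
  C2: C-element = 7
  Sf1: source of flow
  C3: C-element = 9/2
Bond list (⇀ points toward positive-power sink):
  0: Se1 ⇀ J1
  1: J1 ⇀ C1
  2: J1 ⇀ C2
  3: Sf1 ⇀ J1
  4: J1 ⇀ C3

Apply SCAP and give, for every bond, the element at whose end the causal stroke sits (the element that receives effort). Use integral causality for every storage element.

β0 stroke→J1
β1 stroke→J1
β2 stroke→J1
β3 stroke→Sf1
β4 stroke→J1

β0 |J1  (Se1: effort source, stroke at far end)
β3 |Sf1  (source Sf1 imposes f)
β1 |J1  (common-f at J1 fixed by 3)
β2 |J1  (1-jn J1 has f-setter on 3)
β4 |J1  (common-f at J1 fixed by 3)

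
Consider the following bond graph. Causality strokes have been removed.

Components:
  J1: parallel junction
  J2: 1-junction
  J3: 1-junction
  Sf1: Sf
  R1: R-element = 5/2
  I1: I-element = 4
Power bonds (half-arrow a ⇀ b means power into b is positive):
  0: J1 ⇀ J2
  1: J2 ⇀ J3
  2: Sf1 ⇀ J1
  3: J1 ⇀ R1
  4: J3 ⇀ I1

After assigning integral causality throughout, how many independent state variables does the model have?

bond 2 stroke at Sf1  (Sf1 fixes flow; stroke at Sf1)
bond 4 stroke at I1  (I1 integral (f out))
bond 1 stroke at J3  (J3 flow already set via bond 4)
bond 0 stroke at J2  (J2: bond 1 brought flow, rest push out)
bond 3 stroke at J1  (only one effort-in slot at J1)

1  (I1 all integral)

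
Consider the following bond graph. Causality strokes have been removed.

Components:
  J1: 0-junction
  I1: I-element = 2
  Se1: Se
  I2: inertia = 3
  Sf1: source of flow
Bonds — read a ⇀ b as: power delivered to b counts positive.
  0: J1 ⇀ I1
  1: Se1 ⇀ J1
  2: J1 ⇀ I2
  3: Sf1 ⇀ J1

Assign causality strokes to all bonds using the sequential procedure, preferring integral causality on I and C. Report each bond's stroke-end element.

#1 →J1  (Se1 (Se) sets effort on bond)
#3 →Sf1  (Sf1 (Sf) sets flow on bond)
#0 →I1  (common-e at J1 fixed by 1)
#2 →I2  (J1 effort already set via bond 1)

β0 stroke at I1
β1 stroke at J1
β2 stroke at I2
β3 stroke at Sf1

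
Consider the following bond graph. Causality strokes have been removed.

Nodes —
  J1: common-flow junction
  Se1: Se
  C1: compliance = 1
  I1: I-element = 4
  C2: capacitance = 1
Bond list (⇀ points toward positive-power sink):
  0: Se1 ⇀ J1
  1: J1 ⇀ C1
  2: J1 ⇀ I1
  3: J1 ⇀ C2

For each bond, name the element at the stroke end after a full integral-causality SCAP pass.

β0 →J1
β1 →J1
β2 →I1
β3 →J1

β0 stroke→J1  (Se1 fixes effort; stroke away)
β1 stroke→J1  (prefer integral on C1)
β2 stroke→I1  (I1 integral (f out))
β3 stroke→J1  (1-jn J1 has f-setter on 2)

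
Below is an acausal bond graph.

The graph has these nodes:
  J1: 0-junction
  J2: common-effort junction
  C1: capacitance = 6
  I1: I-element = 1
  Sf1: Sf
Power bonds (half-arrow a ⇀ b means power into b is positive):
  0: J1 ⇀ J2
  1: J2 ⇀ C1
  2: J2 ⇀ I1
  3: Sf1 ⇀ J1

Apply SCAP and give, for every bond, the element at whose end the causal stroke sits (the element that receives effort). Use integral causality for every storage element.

#0 stroke→J1
#1 stroke→J2
#2 stroke→I1
#3 stroke→Sf1

b3 →Sf1  (Sf1 (Sf) sets flow on bond)
b0 →J1  (J1 needs exactly one e-in)
b1 →J2  (C1: C, integral causality)
b2 →I1  (J2 effort already set via bond 1)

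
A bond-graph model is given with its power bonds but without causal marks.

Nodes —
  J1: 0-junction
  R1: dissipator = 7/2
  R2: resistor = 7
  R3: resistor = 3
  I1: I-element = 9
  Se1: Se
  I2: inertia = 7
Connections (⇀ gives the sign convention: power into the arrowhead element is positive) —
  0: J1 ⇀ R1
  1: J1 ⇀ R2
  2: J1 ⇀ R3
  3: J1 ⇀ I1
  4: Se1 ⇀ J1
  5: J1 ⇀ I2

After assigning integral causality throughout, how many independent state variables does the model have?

2  (I1, I2 all integral)

b4 →J1  (source Se1 imposes e)
b0 →R1  (0-jn J1 has e-setter on 4)
b1 →R2  (J1: bond 4 brought effort, rest push out)
b2 →R3  (common-e at J1 fixed by 4)
b3 →I1  (J1: bond 4 brought effort, rest push out)
b5 →I2  (J1: bond 4 brought effort, rest push out)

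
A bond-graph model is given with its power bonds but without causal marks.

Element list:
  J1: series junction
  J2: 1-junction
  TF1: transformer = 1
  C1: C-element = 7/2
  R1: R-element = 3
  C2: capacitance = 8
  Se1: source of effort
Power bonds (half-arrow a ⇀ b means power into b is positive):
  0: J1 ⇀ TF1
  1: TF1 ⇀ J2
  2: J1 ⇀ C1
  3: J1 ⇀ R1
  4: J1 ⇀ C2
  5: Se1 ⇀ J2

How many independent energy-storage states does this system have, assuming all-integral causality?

#5 stroke at J2  (Se1 (Se) sets effort on bond)
#1 stroke at TF1  (only one flow-in slot at J2)
#0 stroke at J1  (through TF1, causality passes straight; one stroke at TF1)
#2 stroke at J1  (C1 integral (e out))
#4 stroke at J1  (C2 integral (e out))
#3 stroke at R1  (J1 needs exactly one f-in)

2  (C1, C2 all integral)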